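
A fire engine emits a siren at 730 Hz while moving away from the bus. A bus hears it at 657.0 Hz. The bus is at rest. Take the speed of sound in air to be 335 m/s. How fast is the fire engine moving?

f' = f · v/(v + v_s) ⇒ v_s = v · |1 − f/f'|.
v_s = 335 × |1 − 730/657.0| = 335 × 0.1111 ≈ 37 m/s.

37 m/s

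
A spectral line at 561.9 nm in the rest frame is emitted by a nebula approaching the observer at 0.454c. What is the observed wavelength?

344.3 nm

Relativistic Doppler for wavelength: λ' = λ₀ · √((1 − β)/(1 + β)).
λ' = 561.9 × √(0.5460/1.4540) = 561.9 × 0.61279 ≈ 344.3 nm.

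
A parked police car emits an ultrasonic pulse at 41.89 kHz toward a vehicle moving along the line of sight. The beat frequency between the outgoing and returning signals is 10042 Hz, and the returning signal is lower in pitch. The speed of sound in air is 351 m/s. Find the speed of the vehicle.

Double Doppler shift off a moving reflector: f₂ = f₀ · (v + u)/(v − u) (u > 0 toward emitter).
Returning signal is lower, so f₂ = f₀ − Δf = 41890 − 10042 = 31848 Hz.
Rearranging, u = v · (f₂ − f₀)/(f₂ + f₀) = 351 × -10042/73738 ≈ -48 m/s.
So the vehicle is moving at 48 m/s away from the emitter.

48 m/s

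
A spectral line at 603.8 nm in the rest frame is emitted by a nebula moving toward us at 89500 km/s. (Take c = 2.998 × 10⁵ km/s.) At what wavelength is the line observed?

443.8 nm

β = v/c = 89500/299800 = 0.2985.
Relativistic Doppler for wavelength: λ' = λ₀ · √((1 − β)/(1 + β)).
λ' = 603.8 × √(0.7015/1.2985) = 603.8 × 0.73498 ≈ 443.8 nm.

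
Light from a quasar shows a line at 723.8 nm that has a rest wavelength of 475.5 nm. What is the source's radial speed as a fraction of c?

0.397

λ'/λ₀ = 1.5222 > 1 (redshift), so the source is receding.
λ'/λ₀ = √((1 + β)/(1 − β)) for a receding source ⇒ β = (r² − 1)/(r² + 1) with r = λ'/λ₀.
β = (2.3171 − 1)/(2.3171 + 1) ≈ 0.397.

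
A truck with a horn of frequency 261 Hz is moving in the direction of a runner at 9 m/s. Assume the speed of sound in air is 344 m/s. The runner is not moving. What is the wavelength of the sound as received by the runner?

1.28 m

Only the source moves, toward the listener, so f' = f · v/(v − v_s).
f' = 261 × 344/(344 − 9) ≈ 268 Hz.
λ' = v/f' = 344/268.012 ≈ 1.28 m.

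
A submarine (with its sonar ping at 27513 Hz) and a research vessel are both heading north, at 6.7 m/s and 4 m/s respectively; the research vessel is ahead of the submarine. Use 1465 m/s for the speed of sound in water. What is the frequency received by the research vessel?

The research vessel is ahead, so the submarine is moving toward it while the research vessel is moving away from the submarine.
General Doppler shift: f' = f · (v − v_o)/(v − v_s).
f' = 27513 × (1465 − 4)/(1465 − 6.7) = 27513 × 1461/1458.3 ≈ 27564 Hz.

27564 Hz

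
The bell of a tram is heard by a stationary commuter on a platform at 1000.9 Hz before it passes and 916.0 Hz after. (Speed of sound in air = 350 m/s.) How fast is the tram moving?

f₁/f₂ = (v + v_s)/(v − v_s), so v_s = v · (f₁ − f₂)/(f₁ + f₂).
v_s = 350 × (1000.9 − 916.0)/(1000.9 + 916.0) = 350 × 84.9/1916.9 ≈ 15.5 m/s.

15.5 m/s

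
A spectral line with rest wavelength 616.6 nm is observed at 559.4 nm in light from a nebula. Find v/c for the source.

0.097c

λ'/λ₀ = 0.9072 < 1 (blueshift), so the source is approaching.
λ'/λ₀ = √((1 − β)/(1 + β)) for an approaching source ⇒ β = (1 − r²)/(1 + r²) with r = λ'/λ₀.
β = (1 − 0.8231)/(1 + 0.8231) ≈ 0.097.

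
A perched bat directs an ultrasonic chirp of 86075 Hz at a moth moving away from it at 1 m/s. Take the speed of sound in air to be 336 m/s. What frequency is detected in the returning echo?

85564 Hz

The moth first receives the wave as a moving observer: f₁ = f₀ · (v − u)/v = 86075 × (336 − 1)/336 ≈ 85819 Hz.
The reflection then acts as a moving source: f₂ = f₁ · v/(v + u) ≈ 85564 Hz.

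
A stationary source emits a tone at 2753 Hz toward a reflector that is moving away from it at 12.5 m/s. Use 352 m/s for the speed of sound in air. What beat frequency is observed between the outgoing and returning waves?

189 Hz

The reflector first receives the wave as a moving observer: f₁ = f₀ · (v − u)/v = 2753 × (352 − 12.5)/352 ≈ 2655.2 Hz.
On reflection it acts as a source moving away from the stationary detector: f₂ = f₁ · v/(v + u) = 2655.2 × 352/364.5 ≈ 2564.2 Hz.
Beat frequency: |f₂ − f₀| = 2u·f₀/(v + u) = 2 × 12.5 × 2753/364.5 ≈ 189 Hz.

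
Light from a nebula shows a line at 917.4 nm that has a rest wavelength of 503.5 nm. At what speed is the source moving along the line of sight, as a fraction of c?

λ'/λ₀ = 1.8220 > 1 (redshift), so the source is receding.
λ'/λ₀ = √((1 + β)/(1 − β)) for a receding source ⇒ β = (r² − 1)/(r² + 1) with r = λ'/λ₀.
β = (3.3199 − 1)/(3.3199 + 1) ≈ 0.537.

0.537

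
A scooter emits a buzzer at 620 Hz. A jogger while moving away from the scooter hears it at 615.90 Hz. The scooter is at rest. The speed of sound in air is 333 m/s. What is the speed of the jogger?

f' = f · (v − v_o)/v ⇒ v_o = v · |f'/f − 1|.
v_o = 333 × |615.90/620 − 1| = 333 × 0.006613 ≈ 2.20 m/s.

2.20 m/s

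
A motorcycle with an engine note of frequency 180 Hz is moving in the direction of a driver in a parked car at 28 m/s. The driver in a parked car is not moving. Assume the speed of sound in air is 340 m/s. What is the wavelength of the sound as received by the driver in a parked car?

1.73 m

Moving source, stationary observer: f' = f · v/(v − v_s) since the source is approaching.
f' = 180 × 340/(340 − 28) ≈ 196 Hz.
λ' = v/f' = 340/196.154 ≈ 1.73 m.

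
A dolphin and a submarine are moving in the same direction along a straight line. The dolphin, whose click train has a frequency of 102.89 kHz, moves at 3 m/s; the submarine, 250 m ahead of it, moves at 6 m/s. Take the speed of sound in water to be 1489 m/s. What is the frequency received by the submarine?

The submarine is ahead, so the dolphin is moving toward it while the submarine is moving away from the dolphin.
General Doppler shift: f' = f · (v − v_o)/(v − v_s).
f' = 102.89 × (1489 − 6)/(1489 − 3) = 102.89 × 1483/1486 ≈ 102.7 kHz.

102.7 kHz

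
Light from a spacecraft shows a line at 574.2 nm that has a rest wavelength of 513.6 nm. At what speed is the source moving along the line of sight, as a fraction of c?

0.111c

λ'/λ₀ = 1.1180 > 1 (redshift), so the source is receding.
λ'/λ₀ = √((1 + β)/(1 − β)) for a receding source ⇒ β = (r² − 1)/(r² + 1) with r = λ'/λ₀.
β = (1.2499 − 1)/(1.2499 + 1) ≈ 0.111.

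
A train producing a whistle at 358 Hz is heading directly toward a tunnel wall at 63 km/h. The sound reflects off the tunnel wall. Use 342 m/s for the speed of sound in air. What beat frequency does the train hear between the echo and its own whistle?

63 km/h = 17.5 m/s.
The tunnel wall receives the sound from a moving source: f₁ = f₀ · v/(v − v_e) = 358 × 342/324.5 ≈ 377.3 Hz.
On the return leg the train is a moving observer: f₂ = f₁ · (v + v_e)/v = 377.3 × 359.5/342 ≈ 396.6 Hz.
Beat against the emitted tone: |f₂ − f₀| = 2v_e·f₀/(v − v_e) = 2 × 17.5 × 358/324.5 ≈ 38.6 Hz.

38.6 Hz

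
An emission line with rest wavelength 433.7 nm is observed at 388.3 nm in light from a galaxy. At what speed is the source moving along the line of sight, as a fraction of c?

0.110c

λ'/λ₀ = 0.8953 < 1 (blueshift), so the source is approaching.
λ'/λ₀ = √((1 − β)/(1 + β)) for an approaching source ⇒ β = (1 − r²)/(1 + r²) with r = λ'/λ₀.
β = (1 − 0.8016)/(1 + 0.8016) ≈ 0.110.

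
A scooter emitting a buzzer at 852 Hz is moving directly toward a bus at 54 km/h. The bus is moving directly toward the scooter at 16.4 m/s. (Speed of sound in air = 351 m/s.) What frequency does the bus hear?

54 km/h = 15 m/s.
Both move, so f' = f · (v + v_o)/(v − v_s).
f' = 852 × (351 + 16.4)/(351 − 15) = 852 × 367.4/336 ≈ 932 Hz.

932 Hz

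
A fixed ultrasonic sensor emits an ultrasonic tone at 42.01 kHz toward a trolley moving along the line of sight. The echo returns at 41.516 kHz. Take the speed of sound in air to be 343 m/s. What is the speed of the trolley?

2.03 m/s

Double Doppler shift off a moving reflector: f₂ = f₀ · (v + u)/(v − u) (u > 0 toward emitter).
Rearranging, u = v · (f₂ − f₀)/(f₂ + f₀) = 343 × -0.494/83.526 ≈ -2.03 m/s.
So the trolley is moving at 2.03 m/s away from the emitter.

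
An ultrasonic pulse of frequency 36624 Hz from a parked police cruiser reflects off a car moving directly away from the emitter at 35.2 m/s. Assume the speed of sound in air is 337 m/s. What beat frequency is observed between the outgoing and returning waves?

The car first receives the wave as a moving observer: f₁ = f₀ · (v − u)/v = 36624 × (337 − 35.2)/337 ≈ 32799 Hz.
The reflection then acts as a moving source: f₂ = f₁ · v/(v + u) ≈ 29697 Hz.
Beat frequency: |f₂ − f₀| = 2u·f₀/(v + u) = 2 × 35.2 × 36624/372.2 ≈ 6927 Hz.

6927 Hz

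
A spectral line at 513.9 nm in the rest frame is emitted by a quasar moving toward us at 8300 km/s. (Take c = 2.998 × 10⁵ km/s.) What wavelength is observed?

β = v/c = 8300/299800 = 0.0277.
Relativistic Doppler for wavelength: λ' = λ₀ · √((1 − β)/(1 + β)).
λ' = 513.9 × √(0.9723/1.0277) = 513.9 × 0.97269 ≈ 499.9 nm.

499.9 nm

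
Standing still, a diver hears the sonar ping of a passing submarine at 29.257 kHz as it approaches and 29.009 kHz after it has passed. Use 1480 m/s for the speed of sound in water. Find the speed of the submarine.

6.3 m/s

f₁/f₂ = (v + v_s)/(v − v_s), so v_s = v · (f₁ − f₂)/(f₁ + f₂).
v_s = 1480 × (29.257 − 29.009)/(29.257 + 29.009) = 1480 × 0.248/58.266 ≈ 6.3 m/s.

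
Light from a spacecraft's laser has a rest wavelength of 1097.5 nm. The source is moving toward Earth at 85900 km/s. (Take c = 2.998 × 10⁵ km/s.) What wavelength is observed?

β = v/c = 85900/299800 = 0.2865.
Relativistic Doppler for wavelength: λ' = λ₀ · √((1 − β)/(1 + β)).
λ' = 1097.5 × √(0.7135/1.2865) = 1097.5 × 0.74470 ≈ 817.3 nm.

817.3 nm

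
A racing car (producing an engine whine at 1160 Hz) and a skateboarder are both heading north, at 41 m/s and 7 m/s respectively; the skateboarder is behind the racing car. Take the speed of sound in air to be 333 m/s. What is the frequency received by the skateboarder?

The skateboarder is behind, so the racing car is moving away from it while the skateboarder is moving toward the racing car.
General Doppler shift: f' = f · (v + v_o)/(v + v_s).
f' = 1160 × (333 + 7)/(333 + 41) = 1160 × 340/374 ≈ 1055 Hz.

1055 Hz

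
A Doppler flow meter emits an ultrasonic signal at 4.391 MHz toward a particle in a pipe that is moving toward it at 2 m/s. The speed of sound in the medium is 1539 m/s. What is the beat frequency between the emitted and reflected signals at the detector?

11427 Hz

The particle in a pipe first receives the wave as a moving observer: f₁ = f₀ · (v + u)/v = 4.391 × (1539 + 2)/1539 ≈ 4.39671 MHz.
On reflection it acts as a source moving toward the stationary detector: f₂ = f₁ · v/(v − u) = 4.39671 × 1539/1537 ≈ 4.40243 MHz.
Beat frequency (with f₀ = 4391000 Hz): |f₂ − f₀| = 2u·f₀/(v − u) = 2 × 2 × 4391000/1537 ≈ 11427 Hz.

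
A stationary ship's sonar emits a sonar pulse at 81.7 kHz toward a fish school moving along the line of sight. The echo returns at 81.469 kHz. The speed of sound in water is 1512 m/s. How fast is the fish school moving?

Double Doppler shift off a moving reflector: f₂ = f₀ · (v + u)/(v − u) (u > 0 toward emitter).
Rearranging, u = v · (f₂ − f₀)/(f₂ + f₀) = 1512 × -0.231/163.169 ≈ -2.14 m/s.
So the fish school is moving at 2.14 m/s away from the emitter.

2.14 m/s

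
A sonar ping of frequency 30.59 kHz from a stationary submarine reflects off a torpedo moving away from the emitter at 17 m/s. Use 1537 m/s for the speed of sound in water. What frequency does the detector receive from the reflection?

The torpedo first receives the wave as a moving observer: f₁ = f₀ · (v − u)/v = 30.59 × (1537 − 17)/1537 ≈ 30.3 kHz.
On reflection it acts as a source moving away from the stationary detector: f₂ = f₁ · v/(v + u) = 30.3 × 1537/1554 ≈ 29.9 kHz.

29.9 kHz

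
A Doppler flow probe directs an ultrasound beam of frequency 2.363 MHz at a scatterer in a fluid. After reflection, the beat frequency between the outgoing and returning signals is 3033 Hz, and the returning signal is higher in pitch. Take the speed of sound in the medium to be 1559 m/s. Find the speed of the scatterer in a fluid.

Double Doppler shift off a moving reflector: f₂ = f₀ · (v + u)/(v − u) (u > 0 toward emitter).
Returning signal is higher, so f₂ = f₀ + Δf = 2363000 + 3033 = 2366033 Hz.
Rearranging, u = v · (f₂ − f₀)/(f₂ + f₀) = 1559 × 3033/4729033 ≈ 1.00 m/s.
So the scatterer in a fluid is moving at 1.00 m/s toward the emitter.

1.00 m/s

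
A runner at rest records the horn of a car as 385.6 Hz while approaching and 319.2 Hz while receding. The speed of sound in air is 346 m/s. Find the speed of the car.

f₁/f₂ = (v + v_s)/(v − v_s), so v_s = v · (f₁ − f₂)/(f₁ + f₂).
v_s = 346 × (385.6 − 319.2)/(385.6 + 319.2) = 346 × 66.4/704.8 ≈ 33 m/s.

33 m/s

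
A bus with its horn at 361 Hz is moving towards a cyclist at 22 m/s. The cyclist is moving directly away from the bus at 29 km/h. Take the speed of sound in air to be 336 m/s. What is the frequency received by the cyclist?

29 km/h = 8.056 m/s.
With source approaching and observer receding, f' = f · (v − v_o)/(v − v_s).
f' = 361 × (336 − 8.056)/(336 − 22) = 361 × 327.94/314 ≈ 377 Hz.

377 Hz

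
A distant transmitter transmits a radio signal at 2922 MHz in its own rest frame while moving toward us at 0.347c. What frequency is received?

4196.7 MHz

Relativistic Doppler for frequency: f' = f₀ · √((1 + β)/(1 − β)).
f' = 2922 × √(1.3470/0.6530) = 2922 × 1.43624 ≈ 4196.7 MHz.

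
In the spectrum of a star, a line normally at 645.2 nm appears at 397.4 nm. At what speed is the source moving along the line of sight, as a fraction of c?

λ'/λ₀ = 0.6159 < 1 (blueshift), so the source is approaching.
λ'/λ₀ = √((1 − β)/(1 + β)) for an approaching source ⇒ β = (1 − r²)/(1 + r²) with r = λ'/λ₀.
β = (1 − 0.3794)/(1 + 0.3794) ≈ 0.450.

0.450c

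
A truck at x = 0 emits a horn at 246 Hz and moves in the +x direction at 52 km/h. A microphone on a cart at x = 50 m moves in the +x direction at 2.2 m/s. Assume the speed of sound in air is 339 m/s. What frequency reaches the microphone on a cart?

255 Hz

52 km/h = 14.44 m/s.
The observer lies on the +x side, so the source is heading toward the observer and the observer is heading away from the source.
Both move, so f' = f · (v − v_o)/(v − v_s).
f' = 246 × (339 − 2.2)/(339 − 14.44) = 246 × 336.8/324.56 ≈ 255 Hz.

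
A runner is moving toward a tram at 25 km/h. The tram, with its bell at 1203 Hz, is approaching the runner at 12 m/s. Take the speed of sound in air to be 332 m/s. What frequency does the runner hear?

25 km/h = 6.944 m/s.
With source approaching and observer approaching, f' = f · (v + v_o)/(v − v_s).
f' = 1203 × (332 + 6.944)/(332 − 12) = 1203 × 338.94/320 ≈ 1274 Hz.

1274 Hz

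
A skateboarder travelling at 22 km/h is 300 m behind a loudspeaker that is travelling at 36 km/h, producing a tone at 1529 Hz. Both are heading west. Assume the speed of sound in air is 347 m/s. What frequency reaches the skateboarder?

1512 Hz

36 km/h = 10 m/s; 22 km/h = 6.111 m/s.
The skateboarder is behind, so the loudspeaker is moving away from it while the skateboarder is moving toward the loudspeaker.
General Doppler shift: f' = f · (v + v_o)/(v + v_s).
f' = 1529 × (347 + 6.111)/(347 + 10) = 1529 × 353.11/357 ≈ 1512 Hz.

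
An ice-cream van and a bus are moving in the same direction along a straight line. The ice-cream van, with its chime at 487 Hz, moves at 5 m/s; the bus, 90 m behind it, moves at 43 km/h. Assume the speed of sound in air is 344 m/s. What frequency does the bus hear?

497 Hz

43 km/h = 11.94 m/s.
The bus is behind, so the ice-cream van is moving away from it while the bus is moving toward the ice-cream van.
With source receding and observer approaching, f' = f · (v + v_o)/(v + v_s).
f' = 487 × (344 + 11.94)/(344 + 5) = 487 × 355.94/349 ≈ 497 Hz.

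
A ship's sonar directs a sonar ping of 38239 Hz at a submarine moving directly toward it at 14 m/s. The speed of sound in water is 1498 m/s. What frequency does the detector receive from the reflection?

The submarine first receives the wave as a moving observer: f₁ = f₀ · (v + u)/v = 38239 × (1498 + 14)/1498 ≈ 38596 Hz.
On reflection it acts as a source moving toward the stationary detector: f₂ = f₁ · v/(v − u) = 38596 × 1498/1484 ≈ 38960 Hz.
Equivalently f₂ = f₀ · (v + u)/(v − u).

38960 Hz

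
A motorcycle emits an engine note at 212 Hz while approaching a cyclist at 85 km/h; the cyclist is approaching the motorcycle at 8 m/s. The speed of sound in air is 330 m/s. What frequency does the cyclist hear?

85 km/h = 23.61 m/s.
General Doppler shift: f' = f · (v + v_o)/(v − v_s).
f' = 212 × (330 + 8)/(330 − 23.61) = 212 × 338/306.39 ≈ 234 Hz.

234 Hz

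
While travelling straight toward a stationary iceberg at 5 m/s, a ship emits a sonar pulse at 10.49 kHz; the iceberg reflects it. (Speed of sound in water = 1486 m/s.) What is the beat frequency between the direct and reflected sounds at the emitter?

The iceberg receives the sound from a moving source: f₁ = f₀ · v/(v − v_e) = 10.49 × 1486/1481 ≈ 10.5254 kHz.
On the return leg the ship is a moving observer: f₂ = f₁ · (v + v_e)/v = 10.5254 × 1491/1486 ≈ 10.5608 kHz.
Beat against the emitted tone (with f₀ = 10490 Hz): |f₂ − f₀| = 2v_e·f₀/(v − v_e) = 2 × 5 × 10490/1481 ≈ 71 Hz.

71 Hz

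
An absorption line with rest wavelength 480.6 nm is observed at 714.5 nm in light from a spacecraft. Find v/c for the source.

0.377

λ'/λ₀ = 1.4867 > 1 (redshift), so the source is receding.
λ'/λ₀ = √((1 + β)/(1 − β)) for a receding source ⇒ β = (r² − 1)/(r² + 1) with r = λ'/λ₀.
β = (2.2102 − 1)/(2.2102 + 1) ≈ 0.377.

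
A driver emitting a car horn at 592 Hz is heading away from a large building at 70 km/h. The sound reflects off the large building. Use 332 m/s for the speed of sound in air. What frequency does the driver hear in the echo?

70 km/h = 19.44 m/s.
The large building receives the sound from a moving source: f₁ = f₀ · v/(v + v_e) = 592 × 332/351.44 ≈ 559 Hz.
On the return leg the driver is a moving observer: f₂ = f₁ · (v − v_e)/v = 559 × 312.56/332 ≈ 526 Hz.

526 Hz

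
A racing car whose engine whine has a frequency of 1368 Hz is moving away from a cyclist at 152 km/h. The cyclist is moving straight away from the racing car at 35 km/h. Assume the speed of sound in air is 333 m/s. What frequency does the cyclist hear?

152 km/h = 42.22 m/s; 35 km/h = 9.722 m/s.
General Doppler shift: f' = f · (v − v_o)/(v + v_s).
f' = 1368 × (333 − 9.722)/(333 + 42.22) = 1368 × 323.28/375.22 ≈ 1179 Hz.

1179 Hz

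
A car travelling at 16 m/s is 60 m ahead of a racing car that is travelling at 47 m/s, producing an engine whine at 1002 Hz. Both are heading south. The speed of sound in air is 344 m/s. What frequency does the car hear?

1107 Hz

The car is ahead, so the racing car is moving toward it while the car is moving away from the racing car.
With source approaching and observer receding, f' = f · (v − v_o)/(v − v_s).
f' = 1002 × (344 − 16)/(344 − 47) = 1002 × 328/297 ≈ 1107 Hz.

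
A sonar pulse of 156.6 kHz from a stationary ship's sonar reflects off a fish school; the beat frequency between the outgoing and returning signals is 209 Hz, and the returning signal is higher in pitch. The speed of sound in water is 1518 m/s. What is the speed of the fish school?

Double Doppler shift off a moving reflector: f₂ = f₀ · (v + u)/(v − u) (u > 0 toward emitter).
Returning signal is higher, so f₂ = f₀ + Δf = 156600 + 209 = 156809 Hz.
Rearranging, u = v · (f₂ − f₀)/(f₂ + f₀) = 1518 × 209/313409 ≈ 1.01 m/s.
So the fish school is moving at 1.01 m/s toward the emitter.

1.01 m/s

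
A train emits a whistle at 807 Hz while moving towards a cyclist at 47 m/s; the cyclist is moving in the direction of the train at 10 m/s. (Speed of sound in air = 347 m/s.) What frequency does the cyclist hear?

960 Hz

Both move, so f' = f · (v + v_o)/(v − v_s).
f' = 807 × (347 + 10)/(347 − 47) = 807 × 357/300 ≈ 960 Hz.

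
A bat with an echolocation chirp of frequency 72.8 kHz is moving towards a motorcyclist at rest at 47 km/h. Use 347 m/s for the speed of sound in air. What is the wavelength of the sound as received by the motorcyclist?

47 km/h = 13.06 m/s.
Only the source moves, toward the listener, so f' = f · v/(v − v_s).
f' = 72.8 × 347/(347 − 13.06) ≈ 75.6 kHz.
λ' = v/f' = 347/75646.1 ≈ 4.59 mm.

4.59 mm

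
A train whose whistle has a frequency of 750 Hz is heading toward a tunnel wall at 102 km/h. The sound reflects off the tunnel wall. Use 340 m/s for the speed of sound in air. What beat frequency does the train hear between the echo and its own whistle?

102 km/h = 28.33 m/s.
The tunnel wall receives the sound from a moving source: f₁ = f₀ · v/(v − v_e) = 750 × 340/311.67 ≈ 818.2 Hz.
On the return leg the train is a moving observer: f₂ = f₁ · (v + v_e)/v = 818.2 × 368.33/340 ≈ 886.4 Hz.
Equivalently f₂ = f₀ · (v + v_e)/(v − v_e).
Beat against the emitted tone: |f₂ − f₀| = 2v_e·f₀/(v − v_e) = 2 × 28.33 × 750/311.67 ≈ 136 Hz.

136 Hz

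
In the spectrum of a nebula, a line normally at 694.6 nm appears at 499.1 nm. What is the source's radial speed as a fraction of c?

λ'/λ₀ = 0.7185 < 1 (blueshift), so the source is approaching.
λ'/λ₀ = √((1 − β)/(1 + β)) for an approaching source ⇒ β = (1 − r²)/(1 + r²) with r = λ'/λ₀.
β = (1 − 0.5163)/(1 + 0.5163) ≈ 0.319.

0.319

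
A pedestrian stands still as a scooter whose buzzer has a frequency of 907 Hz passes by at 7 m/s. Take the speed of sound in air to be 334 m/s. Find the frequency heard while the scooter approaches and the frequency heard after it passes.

926 Hz approaching; 888 Hz receding

Approaching: f₁ = f · v/(v − v_s) = 907 × 334/327 ≈ 926 Hz.
Receding: f₂ = f · v/(v + v_s) = 907 × 334/341 ≈ 888 Hz.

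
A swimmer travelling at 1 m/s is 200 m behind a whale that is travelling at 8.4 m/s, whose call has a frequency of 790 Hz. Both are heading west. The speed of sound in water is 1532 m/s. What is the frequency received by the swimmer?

786 Hz

The swimmer is behind, so the whale is moving away from it while the swimmer is moving toward the whale.
General Doppler shift: f' = f · (v + v_o)/(v + v_s).
f' = 790 × (1532 + 1)/(1532 + 8.4) = 790 × 1533/1540.4 ≈ 786 Hz.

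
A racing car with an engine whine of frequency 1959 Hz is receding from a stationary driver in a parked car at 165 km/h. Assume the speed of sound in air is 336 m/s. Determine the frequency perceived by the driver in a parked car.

165 km/h = 45.83 m/s.
With the source moving away from a stationary observer, f' = f · v/(v + v_s).
f' = 1959 × 336/(336 + 45.83) = 1959 × 336/381.8 ≈ 1724 Hz.

1724 Hz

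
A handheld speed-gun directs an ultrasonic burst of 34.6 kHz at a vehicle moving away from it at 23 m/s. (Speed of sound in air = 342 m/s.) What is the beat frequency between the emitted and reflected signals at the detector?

4361 Hz

At the vehicle (a moving observer), f₁ = f₀ · (v − u)/v = 34.6 × 319/342 ≈ 32.27 kHz.
On reflection it acts as a source moving away from the stationary detector: f₂ = f₁ · v/(v + u) = 32.27 × 342/365 ≈ 30.24 kHz.
Beat frequency (with f₀ = 34600 Hz): |f₂ − f₀| = 2u·f₀/(v + u) = 2 × 23 × 34600/365 ≈ 4361 Hz.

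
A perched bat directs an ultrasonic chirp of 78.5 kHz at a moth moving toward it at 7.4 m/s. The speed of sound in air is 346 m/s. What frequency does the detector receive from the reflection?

At the moth (a moving observer), f₁ = f₀ · (v + u)/v = 78.5 × 353.4/346 ≈ 80.2 kHz.
On reflection it acts as a source moving toward the stationary detector: f₂ = f₁ · v/(v − u) = 80.2 × 346/338.6 ≈ 81.9 kHz.

81.9 kHz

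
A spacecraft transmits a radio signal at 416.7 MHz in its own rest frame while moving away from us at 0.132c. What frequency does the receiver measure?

Relativistic Doppler for frequency: f' = f₀ · √((1 − β)/(1 + β)).
f' = 416.7 × √(0.8680/1.1320) = 416.7 × 0.87566 ≈ 364.9 MHz.

364.9 MHz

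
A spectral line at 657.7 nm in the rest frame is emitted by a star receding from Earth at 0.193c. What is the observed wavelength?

799.7 nm

Relativistic Doppler for wavelength: λ' = λ₀ · √((1 + β)/(1 − β)).
λ' = 657.7 × √(1.1930/0.8070) = 657.7 × 1.21586 ≈ 799.7 nm.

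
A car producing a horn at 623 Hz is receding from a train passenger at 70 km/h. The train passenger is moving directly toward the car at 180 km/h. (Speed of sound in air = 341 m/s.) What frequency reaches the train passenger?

676 Hz

70 km/h = 19.44 m/s; 180 km/h = 50 m/s.
General Doppler shift: f' = f · (v + v_o)/(v + v_s).
f' = 623 × (341 + 50)/(341 + 19.44) = 623 × 391/360.44 ≈ 676 Hz.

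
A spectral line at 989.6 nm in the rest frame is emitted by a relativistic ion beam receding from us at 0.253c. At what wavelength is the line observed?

1281.7 nm

Relativistic Doppler for wavelength: λ' = λ₀ · √((1 + β)/(1 − β)).
λ' = 989.6 × √(1.2530/0.7470) = 989.6 × 1.29514 ≈ 1281.7 nm.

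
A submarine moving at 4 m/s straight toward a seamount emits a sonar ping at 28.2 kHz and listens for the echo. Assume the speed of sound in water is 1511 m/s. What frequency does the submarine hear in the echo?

28.3 kHz

The seamount receives the sound from a moving source: f₁ = f₀ · v/(v − v_e) = 28.2 × 1511/1507 ≈ 28.3 kHz.
On the return leg the submarine is a moving observer: f₂ = f₁ · (v + v_e)/v = 28.3 × 1515/1511 ≈ 28.3 kHz.
Equivalently f₂ = f₀ · (v + v_e)/(v − v_e).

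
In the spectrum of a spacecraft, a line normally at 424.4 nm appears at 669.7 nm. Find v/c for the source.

0.427

λ'/λ₀ = 1.5780 > 1 (redshift), so the source is receding.
λ'/λ₀ = √((1 + β)/(1 − β)) for a receding source ⇒ β = (r² − 1)/(r² + 1) with r = λ'/λ₀.
β = (2.4901 − 1)/(2.4901 + 1) ≈ 0.427.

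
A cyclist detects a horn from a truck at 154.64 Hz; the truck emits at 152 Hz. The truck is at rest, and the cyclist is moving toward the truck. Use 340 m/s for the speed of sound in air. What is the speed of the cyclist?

f' = f · (v + v_o)/v ⇒ v_o = v · |f'/f − 1|.
v_o = 340 × |154.64/152 − 1| = 340 × 0.01737 ≈ 5.9 m/s.

5.9 m/s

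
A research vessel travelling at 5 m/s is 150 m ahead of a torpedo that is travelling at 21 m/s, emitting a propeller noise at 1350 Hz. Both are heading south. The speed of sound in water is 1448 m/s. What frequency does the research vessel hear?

The research vessel is ahead, so the torpedo is moving toward it while the research vessel is moving away from the torpedo.
Both move, so f' = f · (v − v_o)/(v − v_s).
f' = 1350 × (1448 − 5)/(1448 − 21) = 1350 × 1443/1427 ≈ 1365 Hz.

1365 Hz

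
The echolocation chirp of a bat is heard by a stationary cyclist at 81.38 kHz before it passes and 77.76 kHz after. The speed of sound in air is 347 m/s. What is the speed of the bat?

f₁/f₂ = (v + v_s)/(v − v_s), so v_s = v · (f₁ − f₂)/(f₁ + f₂).
v_s = 347 × (81.38 − 77.76)/(81.38 + 77.76) = 347 × 3.62/159.14 ≈ 7.9 m/s.

7.9 m/s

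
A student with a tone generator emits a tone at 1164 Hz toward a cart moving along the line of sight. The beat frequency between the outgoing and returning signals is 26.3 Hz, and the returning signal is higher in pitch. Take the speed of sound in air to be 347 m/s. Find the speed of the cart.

Double Doppler shift off a moving reflector: f₂ = f₀ · (v + u)/(v − u) (u > 0 toward emitter).
Returning signal is higher, so f₂ = f₀ + Δf = 1164 + 26.3 = 1190.3 Hz.
Rearranging, u = v · (f₂ − f₀)/(f₂ + f₀) = 347 × 26.3/2354.3 ≈ 3.9 m/s.
So the cart is moving at 3.9 m/s toward the emitter.

3.9 m/s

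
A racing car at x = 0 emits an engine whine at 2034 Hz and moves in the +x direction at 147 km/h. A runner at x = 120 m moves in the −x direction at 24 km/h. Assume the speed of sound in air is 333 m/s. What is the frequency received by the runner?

147 km/h = 40.83 m/s; 24 km/h = 6.667 m/s.
The observer lies on the +x side, so the source is heading toward the observer and the observer is heading toward the source.
General Doppler shift: f' = f · (v + v_o)/(v − v_s).
f' = 2034 × (333 + 6.667)/(333 − 40.83) = 2034 × 339.67/292.17 ≈ 2365 Hz.

2365 Hz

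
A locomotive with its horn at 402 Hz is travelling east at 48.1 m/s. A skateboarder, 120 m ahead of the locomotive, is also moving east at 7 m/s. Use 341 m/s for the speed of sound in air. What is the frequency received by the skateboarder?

458 Hz

The skateboarder is ahead, so the locomotive is moving toward it while the skateboarder is moving away from the locomotive.
General Doppler shift: f' = f · (v − v_o)/(v − v_s).
f' = 402 × (341 − 7)/(341 − 48.1) = 402 × 334/292.9 ≈ 458 Hz.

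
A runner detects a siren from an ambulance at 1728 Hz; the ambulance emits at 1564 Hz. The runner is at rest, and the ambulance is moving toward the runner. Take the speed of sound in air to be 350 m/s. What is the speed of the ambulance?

33 m/s

f' = f · v/(v − v_s) ⇒ v_s = v · |1 − f/f'|.
v_s = 350 × |1 − 1564/1728| = 350 × 0.09491 ≈ 33 m/s.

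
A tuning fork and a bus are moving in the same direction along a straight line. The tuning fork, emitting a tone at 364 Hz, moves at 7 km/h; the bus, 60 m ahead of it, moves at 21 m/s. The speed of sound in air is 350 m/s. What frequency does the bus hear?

344 Hz

7 km/h = 1.944 m/s.
The bus is ahead, so the tuning fork is moving toward it while the bus is moving away from the tuning fork.
With source approaching and observer receding, f' = f · (v − v_o)/(v − v_s).
f' = 364 × (350 − 21)/(350 − 1.944) = 364 × 329/348.06 ≈ 344 Hz.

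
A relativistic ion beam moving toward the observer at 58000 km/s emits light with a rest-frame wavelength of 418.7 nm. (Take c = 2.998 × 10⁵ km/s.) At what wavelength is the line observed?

344.2 nm

β = v/c = 58000/299800 = 0.1935.
Relativistic Doppler for wavelength: λ' = λ₀ · √((1 − β)/(1 + β)).
λ' = 418.7 × √(0.8065/1.1935) = 418.7 × 0.82207 ≈ 344.2 nm.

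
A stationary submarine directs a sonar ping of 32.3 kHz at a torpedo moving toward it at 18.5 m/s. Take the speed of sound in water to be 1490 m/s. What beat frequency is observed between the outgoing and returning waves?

812 Hz

At the torpedo (a moving observer), f₁ = f₀ · (v + u)/v = 32.3 × 1508.5/1490 ≈ 32.701 kHz.
The reflection then acts as a moving source: f₂ = f₁ · v/(v − u) ≈ 33.112 kHz.
Beat frequency (with f₀ = 32300 Hz): |f₂ − f₀| = 2u·f₀/(v − u) = 2 × 18.5 × 32300/1471.5 ≈ 812 Hz.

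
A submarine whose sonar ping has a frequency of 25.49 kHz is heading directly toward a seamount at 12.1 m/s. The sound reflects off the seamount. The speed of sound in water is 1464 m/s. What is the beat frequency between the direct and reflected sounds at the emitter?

425 Hz

The seamount receives the sound from a moving source: f₁ = f₀ · v/(v − v_e) = 25.49 × 1464/1451.9 ≈ 25.702 kHz.
On the return leg the submarine is a moving observer: f₂ = f₁ · (v + v_e)/v = 25.702 × 1476.1/1464 ≈ 25.915 kHz.
Beat against the emitted tone (with f₀ = 25490 Hz): |f₂ − f₀| = 2v_e·f₀/(v − v_e) = 2 × 12.1 × 25490/1451.9 ≈ 425 Hz.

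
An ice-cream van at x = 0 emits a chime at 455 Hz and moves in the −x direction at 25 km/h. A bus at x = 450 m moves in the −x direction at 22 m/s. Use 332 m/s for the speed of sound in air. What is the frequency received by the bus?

25 km/h = 6.944 m/s.
The observer lies on the +x side, so the source is heading away from the observer and the observer is heading toward the source.
Both move, so f' = f · (v + v_o)/(v + v_s).
f' = 455 × (332 + 22)/(332 + 6.944) = 455 × 354/338.94 ≈ 475 Hz.

475 Hz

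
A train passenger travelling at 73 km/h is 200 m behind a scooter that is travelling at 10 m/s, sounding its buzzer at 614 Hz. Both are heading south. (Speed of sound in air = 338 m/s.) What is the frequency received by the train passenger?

73 km/h = 20.28 m/s.
The train passenger is behind, so the scooter is moving away from it while the train passenger is moving toward the scooter.
With source receding and observer approaching, f' = f · (v + v_o)/(v + v_s).
f' = 614 × (338 + 20.28)/(338 + 10) = 614 × 358.28/348 ≈ 632 Hz.

632 Hz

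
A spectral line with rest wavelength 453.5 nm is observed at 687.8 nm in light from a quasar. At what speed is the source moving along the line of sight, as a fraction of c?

λ'/λ₀ = 1.5166 > 1 (redshift), so the source is receding.
λ'/λ₀ = √((1 + β)/(1 − β)) for a receding source ⇒ β = (r² − 1)/(r² + 1) with r = λ'/λ₀.
β = (2.3002 − 1)/(2.3002 + 1) ≈ 0.394.

0.394c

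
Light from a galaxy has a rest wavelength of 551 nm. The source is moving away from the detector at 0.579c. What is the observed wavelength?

Relativistic Doppler for wavelength: λ' = λ₀ · √((1 + β)/(1 − β)).
λ' = 551 × √(1.5790/0.4210) = 551 × 1.93664 ≈ 1067.1 nm.

1067.1 nm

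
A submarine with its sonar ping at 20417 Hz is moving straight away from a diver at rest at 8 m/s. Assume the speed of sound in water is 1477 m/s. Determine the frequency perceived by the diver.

20307 Hz

With the source moving away from a stationary observer, f' = f · v/(v + v_s).
f' = 20417 × 1477/(1477 + 8) = 20417 × 1477/1485 ≈ 20307 Hz.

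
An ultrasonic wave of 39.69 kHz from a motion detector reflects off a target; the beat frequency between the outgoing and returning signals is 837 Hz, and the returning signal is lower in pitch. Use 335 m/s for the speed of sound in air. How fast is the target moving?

Double Doppler shift off a moving reflector: f₂ = f₀ · (v + u)/(v − u) (u > 0 toward emitter).
Returning signal is lower, so f₂ = f₀ − Δf = 39690 − 837 = 38853 Hz.
Rearranging, u = v · (f₂ − f₀)/(f₂ + f₀) = 335 × -837/78543 ≈ -3.6 m/s.
So the target is moving at 3.6 m/s away from the emitter.

3.6 m/s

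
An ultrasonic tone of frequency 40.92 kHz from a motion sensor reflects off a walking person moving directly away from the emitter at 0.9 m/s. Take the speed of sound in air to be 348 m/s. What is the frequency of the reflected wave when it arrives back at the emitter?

40.7 kHz

The walking person first receives the wave as a moving observer: f₁ = f₀ · (v − u)/v = 40.92 × (348 − 0.9)/348 ≈ 40.8 kHz.
On reflection it acts as a source moving away from the stationary detector: f₂ = f₁ · v/(v + u) = 40.8 × 348/348.9 ≈ 40.7 kHz.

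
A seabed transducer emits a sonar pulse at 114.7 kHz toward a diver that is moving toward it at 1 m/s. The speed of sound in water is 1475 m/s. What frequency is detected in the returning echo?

The diver first receives the wave as a moving observer: f₁ = f₀ · (v + u)/v = 114.7 × (1475 + 1)/1475 ≈ 114.8 kHz.
The reflection then acts as a moving source: f₂ = f₁ · v/(v − u) ≈ 114.9 kHz.
Equivalently f₂ = f₀ · (v + u)/(v − u).

114.9 kHz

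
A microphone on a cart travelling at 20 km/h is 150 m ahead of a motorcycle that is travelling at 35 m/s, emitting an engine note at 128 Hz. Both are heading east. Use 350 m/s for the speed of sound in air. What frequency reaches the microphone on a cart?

20 km/h = 5.556 m/s.
The microphone on a cart is ahead, so the motorcycle is moving toward it while the microphone on a cart is moving away from the motorcycle.
Both move, so f' = f · (v − v_o)/(v − v_s).
f' = 128 × (350 − 5.556)/(350 − 35) = 128 × 344.44/315 ≈ 140 Hz.

140 Hz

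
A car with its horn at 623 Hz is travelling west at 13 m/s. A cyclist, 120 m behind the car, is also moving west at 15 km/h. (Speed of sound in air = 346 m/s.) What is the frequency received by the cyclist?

608 Hz

15 km/h = 4.167 m/s.
The cyclist is behind, so the car is moving away from it while the cyclist is moving toward the car.
With source receding and observer approaching, f' = f · (v + v_o)/(v + v_s).
f' = 623 × (346 + 4.167)/(346 + 13) = 623 × 350.17/359 ≈ 608 Hz.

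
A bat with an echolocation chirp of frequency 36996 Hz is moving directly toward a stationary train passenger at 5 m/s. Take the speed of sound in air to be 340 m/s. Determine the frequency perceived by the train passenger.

With the source moving toward a stationary observer, f' = f · v/(v − v_s).
f' = 36996 × 340/(340 − 5) = 36996 × 340/335 ≈ 37548 Hz.

37548 Hz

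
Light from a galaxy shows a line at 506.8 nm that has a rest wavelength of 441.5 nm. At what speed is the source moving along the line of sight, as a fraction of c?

λ'/λ₀ = 1.1479 > 1 (redshift), so the source is receding.
λ'/λ₀ = √((1 + β)/(1 − β)) for a receding source ⇒ β = (r² − 1)/(r² + 1) with r = λ'/λ₀.
β = (1.3177 − 1)/(1.3177 + 1) ≈ 0.137.

0.137c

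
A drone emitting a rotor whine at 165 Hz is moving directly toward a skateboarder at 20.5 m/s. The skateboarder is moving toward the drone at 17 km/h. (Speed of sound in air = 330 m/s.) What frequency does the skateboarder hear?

178 Hz

17 km/h = 4.722 m/s.
With source approaching and observer approaching, f' = f · (v + v_o)/(v − v_s).
f' = 165 × (330 + 4.722)/(330 − 20.5) = 165 × 334.72/309.5 ≈ 178 Hz.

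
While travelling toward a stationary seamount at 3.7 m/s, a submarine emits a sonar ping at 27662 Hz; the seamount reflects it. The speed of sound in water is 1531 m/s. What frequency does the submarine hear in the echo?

The seamount receives the sound from a moving source: f₁ = f₀ · v/(v − v_e) = 27662 × 1531/1527.3 ≈ 27729 Hz.
On the return leg the submarine is a moving observer: f₂ = f₁ · (v + v_e)/v = 27729 × 1534.7/1531 ≈ 27796 Hz.
Equivalently f₂ = f₀ · (v + v_e)/(v − v_e).

27796 Hz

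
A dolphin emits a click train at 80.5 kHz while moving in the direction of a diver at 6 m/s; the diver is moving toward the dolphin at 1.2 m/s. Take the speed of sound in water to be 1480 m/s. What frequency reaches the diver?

80.9 kHz

Both move, so f' = f · (v + v_o)/(v − v_s).
f' = 80.5 × (1480 + 1.2)/(1480 − 6) = 80.5 × 1481.2/1474 ≈ 80.9 kHz.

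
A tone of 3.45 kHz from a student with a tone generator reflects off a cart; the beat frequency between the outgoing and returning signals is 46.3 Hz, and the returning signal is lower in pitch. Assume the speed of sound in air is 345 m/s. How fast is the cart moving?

Double Doppler shift off a moving reflector: f₂ = f₀ · (v + u)/(v − u) (u > 0 toward emitter).
Returning signal is lower, so f₂ = f₀ − Δf = 3450 − 46.3 = 3403.7 Hz.
Rearranging, u = v · (f₂ − f₀)/(f₂ + f₀) = 345 × -46.3/6853.7 ≈ -2.33 m/s.
So the cart is moving at 2.33 m/s away from the emitter.

2.33 m/s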